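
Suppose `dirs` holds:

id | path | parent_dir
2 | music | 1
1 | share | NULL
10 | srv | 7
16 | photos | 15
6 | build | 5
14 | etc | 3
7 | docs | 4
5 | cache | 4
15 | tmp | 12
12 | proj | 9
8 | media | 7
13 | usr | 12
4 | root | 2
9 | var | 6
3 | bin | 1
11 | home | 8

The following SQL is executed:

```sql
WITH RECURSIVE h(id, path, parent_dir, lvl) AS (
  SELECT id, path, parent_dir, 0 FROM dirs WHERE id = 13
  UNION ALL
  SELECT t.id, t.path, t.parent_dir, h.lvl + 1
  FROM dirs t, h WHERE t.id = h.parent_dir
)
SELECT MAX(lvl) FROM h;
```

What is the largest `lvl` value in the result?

7

Base: id=13 (usr), parent_dir=12, lvl 0.
Iteration 1: join on id=12 -> proj (id 12, parent_dir=9, lvl 1).
Iteration 2: join on id=9 -> var (id 9, parent_dir=6, lvl 2).
Iteration 3: join on id=6 -> build (id 6, parent_dir=5, lvl 3).
Iteration 4: join on id=5 -> cache (id 5, parent_dir=4, lvl 4).
Iteration 5: join on id=4 -> root (id 4, parent_dir=2, lvl 5).
Iteration 6: join on id=2 -> music (id 2, parent_dir=1, lvl 6).
Iteration 7: join on id=1 -> share (id 1, parent_dir=NULL, lvl 7).
Iteration 8: parent_dir is NULL; no match; recursion stops.
lvl values: 0, 1, 2, 3, 4, 5, 6, 7; the maximum is 7.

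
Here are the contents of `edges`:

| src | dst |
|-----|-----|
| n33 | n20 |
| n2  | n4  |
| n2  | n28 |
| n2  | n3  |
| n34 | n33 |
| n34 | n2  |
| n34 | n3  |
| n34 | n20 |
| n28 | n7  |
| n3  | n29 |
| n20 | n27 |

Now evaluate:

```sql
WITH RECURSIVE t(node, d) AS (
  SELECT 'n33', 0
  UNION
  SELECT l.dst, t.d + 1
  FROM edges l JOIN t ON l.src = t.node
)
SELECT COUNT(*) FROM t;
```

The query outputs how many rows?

3

Base: (n33, d=0).
Iteration 1: edges from {n33} -> (n20, d=1).
Iteration 2: edges from {n20} -> (n27, d=2).
Iteration 3: no outgoing edges from {n27}; recursion stops.
Total rows emitted: 3.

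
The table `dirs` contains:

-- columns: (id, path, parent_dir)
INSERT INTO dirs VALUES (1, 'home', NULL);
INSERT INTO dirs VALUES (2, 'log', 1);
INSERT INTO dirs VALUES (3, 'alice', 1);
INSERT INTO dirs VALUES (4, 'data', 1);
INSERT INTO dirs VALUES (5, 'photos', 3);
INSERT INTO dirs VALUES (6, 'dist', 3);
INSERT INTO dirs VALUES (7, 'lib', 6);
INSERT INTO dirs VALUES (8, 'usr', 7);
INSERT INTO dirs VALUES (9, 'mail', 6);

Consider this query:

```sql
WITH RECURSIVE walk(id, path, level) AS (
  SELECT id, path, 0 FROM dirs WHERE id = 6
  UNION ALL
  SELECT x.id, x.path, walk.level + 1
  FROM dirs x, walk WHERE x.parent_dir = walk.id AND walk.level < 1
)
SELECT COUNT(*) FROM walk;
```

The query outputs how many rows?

3

Base: id=6 (dist) at level 0.
Iteration 1: rows with parent_dir in {6} -> lib (id 7, level 1), mail (id 9, level 1).
Iteration 2: level < 1 fails for all current rows; recursion stops.
Total rows emitted: 3.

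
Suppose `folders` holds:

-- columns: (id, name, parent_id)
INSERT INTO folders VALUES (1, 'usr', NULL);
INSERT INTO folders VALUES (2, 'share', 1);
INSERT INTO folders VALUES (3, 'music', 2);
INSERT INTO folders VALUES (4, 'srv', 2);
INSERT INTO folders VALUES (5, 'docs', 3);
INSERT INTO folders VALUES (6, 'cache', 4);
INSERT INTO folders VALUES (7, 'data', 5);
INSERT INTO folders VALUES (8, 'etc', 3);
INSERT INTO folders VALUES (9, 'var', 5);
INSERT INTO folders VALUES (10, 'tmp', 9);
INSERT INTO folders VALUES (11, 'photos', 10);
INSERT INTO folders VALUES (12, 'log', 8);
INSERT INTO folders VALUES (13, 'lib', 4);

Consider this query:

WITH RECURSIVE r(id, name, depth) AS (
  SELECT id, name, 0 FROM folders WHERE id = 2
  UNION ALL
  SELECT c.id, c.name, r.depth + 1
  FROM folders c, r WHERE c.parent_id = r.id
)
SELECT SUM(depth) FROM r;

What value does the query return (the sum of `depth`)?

28

Base: id=2 (share) at depth 0.
Iteration 1: rows with parent_id in {2} -> music (id 3, depth 1), srv (id 4, depth 1).
Iteration 2: rows with parent_id in {3,4} -> docs (id 5, depth 2), cache (id 6, depth 2), etc (id 8, depth 2), lib (id 13, depth 2).
Iteration 3: rows with parent_id in {5,6,8,13} -> data (id 7, depth 3), var (id 9, depth 3), log (id 12, depth 3).
Iteration 4: rows with parent_id in {7,9,12} -> tmp (id 10, depth 4).
Iteration 5: rows with parent_id in {10} -> photos (id 11, depth 5).
Iteration 6: no rows with parent_id in {11}; recursion stops.
SUM(depth) = 0 + 1 + 1 + 2 + 2 + 2 + 2 + 3 + 3 + 3 + 4 + 5 = 28.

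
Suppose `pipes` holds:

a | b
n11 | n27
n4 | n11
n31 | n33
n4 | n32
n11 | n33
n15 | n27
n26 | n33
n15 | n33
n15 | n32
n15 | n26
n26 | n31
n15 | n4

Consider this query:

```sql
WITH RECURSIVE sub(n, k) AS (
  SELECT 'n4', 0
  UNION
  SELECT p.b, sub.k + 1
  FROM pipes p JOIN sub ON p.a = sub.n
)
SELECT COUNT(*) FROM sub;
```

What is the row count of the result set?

Base: (n4, k=0).
Iteration 1: edges from {n4} -> (n11, k=1), (n32, k=1).
Iteration 2: edges from {n11,n32} -> (n27, k=2), (n33, k=2).
Iteration 3: no outgoing edges from {n27,n33}; recursion stops.
Total rows emitted: 5.

5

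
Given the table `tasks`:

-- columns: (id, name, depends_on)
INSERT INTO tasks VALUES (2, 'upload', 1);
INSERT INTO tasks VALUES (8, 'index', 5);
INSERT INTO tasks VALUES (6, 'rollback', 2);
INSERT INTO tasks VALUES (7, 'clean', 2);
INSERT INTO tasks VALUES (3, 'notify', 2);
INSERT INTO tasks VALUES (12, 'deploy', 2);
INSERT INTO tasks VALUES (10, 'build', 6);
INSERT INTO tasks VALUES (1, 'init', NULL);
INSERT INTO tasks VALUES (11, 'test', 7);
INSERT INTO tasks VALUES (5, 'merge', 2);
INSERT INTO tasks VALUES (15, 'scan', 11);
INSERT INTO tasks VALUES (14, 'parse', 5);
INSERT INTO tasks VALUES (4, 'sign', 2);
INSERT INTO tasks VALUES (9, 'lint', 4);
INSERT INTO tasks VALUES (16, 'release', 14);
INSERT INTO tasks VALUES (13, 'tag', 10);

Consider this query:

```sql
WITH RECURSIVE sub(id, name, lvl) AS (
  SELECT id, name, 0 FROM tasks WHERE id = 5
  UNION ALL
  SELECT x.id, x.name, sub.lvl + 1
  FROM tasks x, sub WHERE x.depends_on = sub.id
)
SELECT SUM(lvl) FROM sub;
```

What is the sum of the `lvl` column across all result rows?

4

Base: id=5 (merge) at lvl 0.
Iteration 1: rows with depends_on in {5} -> index (id 8, lvl 1), parse (id 14, lvl 1).
Iteration 2: rows with depends_on in {8,14} -> release (id 16, lvl 2).
Iteration 3: no rows with depends_on in {16}; recursion stops.
SUM(lvl) = 0 + 1 + 1 + 2 = 4.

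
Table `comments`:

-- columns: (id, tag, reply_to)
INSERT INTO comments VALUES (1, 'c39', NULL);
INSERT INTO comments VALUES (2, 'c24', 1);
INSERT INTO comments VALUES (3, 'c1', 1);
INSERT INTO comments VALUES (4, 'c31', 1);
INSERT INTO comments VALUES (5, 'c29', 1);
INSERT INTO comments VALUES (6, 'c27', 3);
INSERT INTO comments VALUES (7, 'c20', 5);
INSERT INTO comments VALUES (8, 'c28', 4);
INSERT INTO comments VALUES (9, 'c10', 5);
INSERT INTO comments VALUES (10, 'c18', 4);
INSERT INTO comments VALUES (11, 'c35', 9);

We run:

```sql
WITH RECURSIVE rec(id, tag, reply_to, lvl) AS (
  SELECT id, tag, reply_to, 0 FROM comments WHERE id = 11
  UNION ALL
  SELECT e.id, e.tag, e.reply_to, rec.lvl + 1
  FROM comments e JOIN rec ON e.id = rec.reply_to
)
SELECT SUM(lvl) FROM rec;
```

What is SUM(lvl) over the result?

6

Base: id=11 (c35), reply_to=9, lvl 0.
Iteration 1: join on id=9 -> c10 (id 9, reply_to=5, lvl 1).
Iteration 2: join on id=5 -> c29 (id 5, reply_to=1, lvl 2).
Iteration 3: join on id=1 -> c39 (id 1, reply_to=NULL, lvl 3).
Iteration 4: reply_to is NULL; no match; recursion stops.
SUM(lvl) = 0 + 1 + 2 + 3 = 6.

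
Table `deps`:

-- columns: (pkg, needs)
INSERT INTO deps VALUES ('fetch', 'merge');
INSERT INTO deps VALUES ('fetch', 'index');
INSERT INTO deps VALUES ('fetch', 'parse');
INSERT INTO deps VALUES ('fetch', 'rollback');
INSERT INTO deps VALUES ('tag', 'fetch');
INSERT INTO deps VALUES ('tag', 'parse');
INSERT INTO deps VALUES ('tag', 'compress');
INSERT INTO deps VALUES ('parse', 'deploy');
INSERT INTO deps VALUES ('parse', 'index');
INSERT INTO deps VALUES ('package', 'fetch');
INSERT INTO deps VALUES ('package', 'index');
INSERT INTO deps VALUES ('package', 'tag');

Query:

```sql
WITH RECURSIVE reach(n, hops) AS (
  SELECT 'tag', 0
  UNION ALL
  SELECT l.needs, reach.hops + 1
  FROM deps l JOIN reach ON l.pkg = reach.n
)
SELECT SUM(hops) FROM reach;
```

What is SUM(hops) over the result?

Base: (tag, hops=0).
Iteration 1: edges from {tag} -> (compress, hops=1), (fetch, hops=1), (parse, hops=1).
Iteration 2: edges from {compress,fetch,parse} -> (deploy, hops=2), (index, hops=2) x2, (merge, hops=2), (parse, hops=2), (rollback, hops=2). [UNION ALL keeps all 6 new rows, including repeats]
Iteration 3: edges from {deploy,index,merge,parse,rollback} -> (deploy, hops=3), (index, hops=3).
Iteration 4: no outgoing edges from {deploy,index}; recursion stops.
SUM(hops) = 0 + 1 + 1 + 1 + 2 + 2 + 2 + 2 + 2 + 2 + 3 + 3 = 21.

21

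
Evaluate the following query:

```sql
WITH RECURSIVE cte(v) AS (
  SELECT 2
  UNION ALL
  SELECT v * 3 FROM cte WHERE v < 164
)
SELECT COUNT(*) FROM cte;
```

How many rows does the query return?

Base: v=2.
Iteration 1: 2 < 164 holds -> v = 2 * 3 = 6.
Iteration 2: 6 < 164 holds -> v = 6 * 3 = 18.
Iteration 3: 18 < 164 holds -> v = 18 * 3 = 54.
Iteration 4: 54 < 164 holds -> v = 54 * 3 = 162.
Iteration 5: 162 < 164 holds -> v = 162 * 3 = 486.
Iteration 6: 486 < 164 fails; recursion stops.
Total rows emitted: 6.

6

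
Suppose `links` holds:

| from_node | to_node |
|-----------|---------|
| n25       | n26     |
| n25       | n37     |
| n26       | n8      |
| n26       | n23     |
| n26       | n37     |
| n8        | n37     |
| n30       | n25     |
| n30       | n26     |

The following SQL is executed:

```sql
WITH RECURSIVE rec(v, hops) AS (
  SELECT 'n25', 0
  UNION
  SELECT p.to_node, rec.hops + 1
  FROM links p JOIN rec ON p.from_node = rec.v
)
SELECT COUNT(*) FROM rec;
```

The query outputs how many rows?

Base: (n25, hops=0).
Iteration 1: edges from {n25} -> (n26, hops=1), (n37, hops=1).
Iteration 2: edges from {n26,n37} -> (n23, hops=2), (n37, hops=2), (n8, hops=2).
Iteration 3: edges from {n23,n37,n8} -> (n37, hops=3).
Iteration 4: no outgoing edges from {n37}; recursion stops.
Total rows emitted: 7.

7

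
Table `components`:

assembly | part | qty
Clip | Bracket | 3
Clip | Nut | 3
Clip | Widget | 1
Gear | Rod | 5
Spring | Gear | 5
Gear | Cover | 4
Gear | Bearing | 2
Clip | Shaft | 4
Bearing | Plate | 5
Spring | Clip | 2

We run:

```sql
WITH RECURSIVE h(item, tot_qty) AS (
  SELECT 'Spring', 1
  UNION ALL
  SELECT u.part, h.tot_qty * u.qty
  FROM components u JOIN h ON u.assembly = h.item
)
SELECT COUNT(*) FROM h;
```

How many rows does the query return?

Base: (Spring, tot_qty=1).
Iteration 1: components of {Spring} -> Clip = 1*2 = 2, Gear = 1*5 = 5.
Iteration 2: components of {Clip,Gear} -> Bearing = 5*2 = 10, Bracket = 2*3 = 6, Cover = 5*4 = 20, Nut = 2*3 = 6, Rod = 5*5 = 25, Shaft = 2*4 = 8, Widget = 2*1 = 2.
Iteration 3: components of {Bearing,Bracket,Cover,Nut,Rod,Shaft,Widget} -> Plate = 10*5 = 50.
Iteration 4: no further components; recursion stops.
Total rows emitted: 11.

11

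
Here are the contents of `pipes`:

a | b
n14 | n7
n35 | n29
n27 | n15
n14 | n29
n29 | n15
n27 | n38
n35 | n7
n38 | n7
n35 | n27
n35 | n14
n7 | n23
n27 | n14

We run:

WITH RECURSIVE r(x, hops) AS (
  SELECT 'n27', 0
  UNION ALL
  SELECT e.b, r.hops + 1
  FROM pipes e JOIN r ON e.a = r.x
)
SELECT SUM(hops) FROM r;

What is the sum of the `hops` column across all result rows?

18

Base: (n27, hops=0).
Iteration 1: edges from {n27} -> (n14, hops=1), (n15, hops=1), (n38, hops=1).
Iteration 2: edges from {n14,n15,n38} -> (n29, hops=2), (n7, hops=2) x2. [UNION ALL keeps all 3 new rows, including repeats]
Iteration 3: edges from {n29,n7} -> (n15, hops=3), (n23, hops=3) x2. [UNION ALL keeps all 3 new rows, including repeats]
Iteration 4: no outgoing edges from {n15,n23}; recursion stops.
SUM(hops) = 0 + 1 + 1 + 1 + 2 + 2 + 2 + 3 + 3 + 3 = 18.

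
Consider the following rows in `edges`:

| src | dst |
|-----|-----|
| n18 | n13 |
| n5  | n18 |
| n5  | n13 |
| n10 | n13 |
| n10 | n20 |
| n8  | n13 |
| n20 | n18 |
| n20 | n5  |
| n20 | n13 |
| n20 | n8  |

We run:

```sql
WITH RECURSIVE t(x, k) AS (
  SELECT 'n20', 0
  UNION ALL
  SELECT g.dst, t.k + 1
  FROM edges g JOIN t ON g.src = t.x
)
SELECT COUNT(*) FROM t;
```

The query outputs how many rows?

10

Base: (n20, k=0).
Iteration 1: edges from {n20} -> (n13, k=1), (n18, k=1), (n5, k=1), (n8, k=1).
Iteration 2: edges from {n13,n18,n5,n8} -> (n13, k=2) x3, (n18, k=2). [UNION ALL keeps all 4 new rows, including repeats]
Iteration 3: edges from {n13,n18} -> (n13, k=3).
Iteration 4: no outgoing edges from {n13}; recursion stops.
Total rows emitted: 10.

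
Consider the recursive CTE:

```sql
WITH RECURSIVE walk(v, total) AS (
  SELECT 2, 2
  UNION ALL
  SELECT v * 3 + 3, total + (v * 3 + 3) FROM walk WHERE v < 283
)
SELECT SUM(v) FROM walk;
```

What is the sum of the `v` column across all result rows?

Base: v=2, total=2.
Iteration 1: 2 < 283 holds -> v = 2 * 3 + 3 = 9, total = 2 + 9 = 11.
Iteration 2: 9 < 283 holds -> v = 9 * 3 + 3 = 30, total = 11 + 30 = 41.
Iteration 3: 30 < 283 holds -> v = 30 * 3 + 3 = 93, total = 41 + 93 = 134.
Iteration 4: 93 < 283 holds -> v = 93 * 3 + 3 = 282, total = 134 + 282 = 416.
Iteration 5: 282 < 283 holds -> v = 282 * 3 + 3 = 849, total = 416 + 849 = 1265.
Iteration 6: 849 < 283 fails; recursion stops.
SUM(v) = 2 + 9 + 30 + 93 + 282 + 849 = 1265.

1265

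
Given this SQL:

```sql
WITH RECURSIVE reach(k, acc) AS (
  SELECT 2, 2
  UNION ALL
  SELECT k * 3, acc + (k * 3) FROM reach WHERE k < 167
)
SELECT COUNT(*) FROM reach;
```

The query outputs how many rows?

Base: k=2, acc=2.
Iteration 1: 2 < 167 holds -> k = 2 * 3 = 6, acc = 2 + 6 = 8.
Iteration 2: 6 < 167 holds -> k = 6 * 3 = 18, acc = 8 + 18 = 26.
Iteration 3: 18 < 167 holds -> k = 18 * 3 = 54, acc = 26 + 54 = 80.
Iteration 4: 54 < 167 holds -> k = 54 * 3 = 162, acc = 80 + 162 = 242.
Iteration 5: 162 < 167 holds -> k = 162 * 3 = 486, acc = 242 + 486 = 728.
Iteration 6: 486 < 167 fails; recursion stops.
Total rows emitted: 6.

6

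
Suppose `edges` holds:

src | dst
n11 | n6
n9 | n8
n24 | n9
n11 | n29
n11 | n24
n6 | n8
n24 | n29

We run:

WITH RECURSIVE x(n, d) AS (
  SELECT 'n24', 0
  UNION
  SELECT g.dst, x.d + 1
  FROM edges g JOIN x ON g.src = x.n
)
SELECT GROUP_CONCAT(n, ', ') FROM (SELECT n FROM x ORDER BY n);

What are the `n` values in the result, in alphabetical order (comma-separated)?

n24, n29, n8, n9

Base: (n24, d=0).
Iteration 1: edges from {n24} -> (n29, d=1), (n9, d=1).
Iteration 2: edges from {n29,n9} -> (n8, d=2).
Iteration 3: no outgoing edges from {n8}; recursion stops.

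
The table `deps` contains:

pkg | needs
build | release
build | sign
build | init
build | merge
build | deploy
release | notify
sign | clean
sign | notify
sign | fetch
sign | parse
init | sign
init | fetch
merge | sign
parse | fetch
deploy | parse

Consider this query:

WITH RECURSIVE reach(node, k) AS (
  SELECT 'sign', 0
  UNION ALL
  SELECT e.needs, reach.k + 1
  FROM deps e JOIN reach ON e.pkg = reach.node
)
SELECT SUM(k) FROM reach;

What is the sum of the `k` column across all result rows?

6

Base: (sign, k=0).
Iteration 1: edges from {sign} -> (clean, k=1), (fetch, k=1), (notify, k=1), (parse, k=1).
Iteration 2: edges from {clean,fetch,notify,parse} -> (fetch, k=2).
Iteration 3: no outgoing edges from {fetch}; recursion stops.
SUM(k) = 0 + 1 + 1 + 1 + 1 + 2 = 6.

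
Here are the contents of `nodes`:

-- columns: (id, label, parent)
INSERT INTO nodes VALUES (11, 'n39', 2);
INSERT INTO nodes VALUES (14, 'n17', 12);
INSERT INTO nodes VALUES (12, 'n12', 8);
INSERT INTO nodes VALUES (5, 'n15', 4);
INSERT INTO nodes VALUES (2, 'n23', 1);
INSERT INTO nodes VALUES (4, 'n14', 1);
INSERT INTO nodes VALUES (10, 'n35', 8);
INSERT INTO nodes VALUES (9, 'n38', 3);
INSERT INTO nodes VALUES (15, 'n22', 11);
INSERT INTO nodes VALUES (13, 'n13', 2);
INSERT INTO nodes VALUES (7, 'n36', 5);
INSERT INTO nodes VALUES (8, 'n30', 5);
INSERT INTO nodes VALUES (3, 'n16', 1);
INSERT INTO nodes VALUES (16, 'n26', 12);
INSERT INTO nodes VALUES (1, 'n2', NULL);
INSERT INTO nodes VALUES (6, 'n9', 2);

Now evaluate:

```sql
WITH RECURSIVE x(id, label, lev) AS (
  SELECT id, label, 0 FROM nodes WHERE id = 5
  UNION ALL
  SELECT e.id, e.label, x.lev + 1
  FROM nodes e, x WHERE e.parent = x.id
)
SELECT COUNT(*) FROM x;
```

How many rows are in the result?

7

Base: id=5 (n15) at lev 0.
Iteration 1: rows with parent in {5} -> n36 (id 7, lev 1), n30 (id 8, lev 1).
Iteration 2: rows with parent in {7,8} -> n35 (id 10, lev 2), n12 (id 12, lev 2).
Iteration 3: rows with parent in {10,12} -> n17 (id 14, lev 3), n26 (id 16, lev 3).
Iteration 4: no rows with parent in {14,16}; recursion stops.
Total rows emitted: 7.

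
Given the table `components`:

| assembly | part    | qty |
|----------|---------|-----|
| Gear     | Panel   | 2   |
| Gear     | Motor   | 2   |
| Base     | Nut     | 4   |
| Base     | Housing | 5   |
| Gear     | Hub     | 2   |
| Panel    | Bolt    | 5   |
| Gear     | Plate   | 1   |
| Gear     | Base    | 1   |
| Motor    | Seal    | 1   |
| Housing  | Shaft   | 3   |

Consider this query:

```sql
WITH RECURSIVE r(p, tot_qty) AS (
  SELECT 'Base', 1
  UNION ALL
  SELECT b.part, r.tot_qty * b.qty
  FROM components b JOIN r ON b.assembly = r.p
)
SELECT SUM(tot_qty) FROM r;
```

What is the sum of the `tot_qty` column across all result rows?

Base: (Base, tot_qty=1).
Iteration 1: components of {Base} -> Housing = 1*5 = 5, Nut = 1*4 = 4.
Iteration 2: components of {Housing,Nut} -> Shaft = 5*3 = 15.
Iteration 3: no further components; recursion stops.
SUM(tot_qty) = 1 + 5 + 4 + 15 = 25.

25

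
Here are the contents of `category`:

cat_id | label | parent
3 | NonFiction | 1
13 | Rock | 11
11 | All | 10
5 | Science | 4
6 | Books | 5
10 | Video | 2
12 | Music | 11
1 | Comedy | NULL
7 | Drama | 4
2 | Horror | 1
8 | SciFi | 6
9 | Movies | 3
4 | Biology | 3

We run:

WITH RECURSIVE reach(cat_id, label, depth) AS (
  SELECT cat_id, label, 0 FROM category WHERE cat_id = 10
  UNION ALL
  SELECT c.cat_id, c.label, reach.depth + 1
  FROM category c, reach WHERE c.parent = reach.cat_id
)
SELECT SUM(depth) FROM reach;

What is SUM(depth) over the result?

5

Base: cat_id=10 (Video) at depth 0.
Iteration 1: rows with parent in {10} -> All (id 11, depth 1).
Iteration 2: rows with parent in {11} -> Music (id 12, depth 2), Rock (id 13, depth 2).
Iteration 3: no rows with parent in {12,13}; recursion stops.
SUM(depth) = 0 + 1 + 2 + 2 = 5.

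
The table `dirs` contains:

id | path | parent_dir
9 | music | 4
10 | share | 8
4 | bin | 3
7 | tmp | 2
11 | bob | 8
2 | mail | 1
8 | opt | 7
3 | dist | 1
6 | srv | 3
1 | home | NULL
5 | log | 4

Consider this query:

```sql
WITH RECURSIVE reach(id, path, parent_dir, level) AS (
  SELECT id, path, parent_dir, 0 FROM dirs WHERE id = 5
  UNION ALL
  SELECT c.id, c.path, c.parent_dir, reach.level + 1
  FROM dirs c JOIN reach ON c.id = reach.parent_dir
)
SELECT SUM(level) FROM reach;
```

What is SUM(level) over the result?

6

Base: id=5 (log), parent_dir=4, level 0.
Iteration 1: join on id=4 -> bin (id 4, parent_dir=3, level 1).
Iteration 2: join on id=3 -> dist (id 3, parent_dir=1, level 2).
Iteration 3: join on id=1 -> home (id 1, parent_dir=NULL, level 3).
Iteration 4: parent_dir is NULL; no match; recursion stops.
SUM(level) = 0 + 1 + 2 + 3 = 6.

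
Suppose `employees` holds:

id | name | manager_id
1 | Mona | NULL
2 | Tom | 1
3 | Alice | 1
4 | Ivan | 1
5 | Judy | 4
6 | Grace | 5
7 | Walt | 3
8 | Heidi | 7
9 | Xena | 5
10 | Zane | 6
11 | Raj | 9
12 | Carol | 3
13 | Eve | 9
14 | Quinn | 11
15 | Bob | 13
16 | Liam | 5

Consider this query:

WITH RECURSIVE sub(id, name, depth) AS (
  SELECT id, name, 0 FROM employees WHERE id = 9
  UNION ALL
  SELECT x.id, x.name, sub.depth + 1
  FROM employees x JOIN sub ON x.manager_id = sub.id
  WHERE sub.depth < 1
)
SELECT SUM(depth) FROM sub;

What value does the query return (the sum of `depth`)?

Base: id=9 (Xena) at depth 0.
Iteration 1: rows with manager_id in {9} -> Raj (id 11, depth 1), Eve (id 13, depth 1).
Iteration 2: depth < 1 fails for all current rows; recursion stops.
SUM(depth) = 0 + 1 + 1 = 2.

2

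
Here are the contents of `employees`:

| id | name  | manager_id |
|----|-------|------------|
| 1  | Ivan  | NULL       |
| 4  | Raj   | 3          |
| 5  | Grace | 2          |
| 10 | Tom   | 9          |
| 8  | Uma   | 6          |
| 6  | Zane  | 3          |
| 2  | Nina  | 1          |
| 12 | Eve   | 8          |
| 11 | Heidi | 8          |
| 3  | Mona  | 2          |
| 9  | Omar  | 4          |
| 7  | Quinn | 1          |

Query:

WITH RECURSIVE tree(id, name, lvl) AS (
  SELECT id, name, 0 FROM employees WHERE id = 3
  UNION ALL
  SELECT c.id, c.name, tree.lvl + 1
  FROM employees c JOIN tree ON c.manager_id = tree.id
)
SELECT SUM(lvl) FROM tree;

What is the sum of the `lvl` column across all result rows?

Base: id=3 (Mona) at lvl 0.
Iteration 1: rows with manager_id in {3} -> Raj (id 4, lvl 1), Zane (id 6, lvl 1).
Iteration 2: rows with manager_id in {4,6} -> Uma (id 8, lvl 2), Omar (id 9, lvl 2).
Iteration 3: rows with manager_id in {8,9} -> Tom (id 10, lvl 3), Heidi (id 11, lvl 3), Eve (id 12, lvl 3).
Iteration 4: no rows with manager_id in {10,11,12}; recursion stops.
SUM(lvl) = 0 + 1 + 1 + 2 + 2 + 3 + 3 + 3 = 15.

15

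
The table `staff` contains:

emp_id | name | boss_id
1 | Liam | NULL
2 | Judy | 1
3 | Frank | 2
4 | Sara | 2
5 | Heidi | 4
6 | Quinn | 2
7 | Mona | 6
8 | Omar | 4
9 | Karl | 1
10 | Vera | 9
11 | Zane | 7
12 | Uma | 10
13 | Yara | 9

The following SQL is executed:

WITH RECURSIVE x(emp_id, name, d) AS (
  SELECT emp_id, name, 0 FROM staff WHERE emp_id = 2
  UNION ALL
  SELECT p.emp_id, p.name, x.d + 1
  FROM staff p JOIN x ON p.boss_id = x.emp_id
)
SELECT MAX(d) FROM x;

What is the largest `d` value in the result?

Base: emp_id=2 (Judy) at d 0.
Iteration 1: rows with boss_id in {2} -> Frank (id 3, d 1), Sara (id 4, d 1), Quinn (id 6, d 1).
Iteration 2: rows with boss_id in {3,4,6} -> Heidi (id 5, d 2), Mona (id 7, d 2), Omar (id 8, d 2).
Iteration 3: rows with boss_id in {5,7,8} -> Zane (id 11, d 3).
Iteration 4: no rows with boss_id in {11}; recursion stops.
d values: 0, 1, 1, 1, 2, 2, 2, 3; the maximum is 3.

3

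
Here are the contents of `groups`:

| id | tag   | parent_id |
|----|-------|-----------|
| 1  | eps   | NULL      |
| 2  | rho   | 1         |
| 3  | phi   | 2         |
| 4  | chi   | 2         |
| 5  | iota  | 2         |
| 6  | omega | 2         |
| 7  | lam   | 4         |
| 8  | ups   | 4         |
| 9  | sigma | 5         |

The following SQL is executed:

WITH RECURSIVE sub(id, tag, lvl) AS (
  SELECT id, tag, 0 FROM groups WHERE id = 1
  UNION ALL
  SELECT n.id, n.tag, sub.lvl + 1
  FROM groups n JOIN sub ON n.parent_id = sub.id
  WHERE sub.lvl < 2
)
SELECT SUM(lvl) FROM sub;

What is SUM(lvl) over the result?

9

Base: id=1 (eps) at lvl 0.
Iteration 1: rows with parent_id in {1} -> rho (id 2, lvl 1).
Iteration 2: rows with parent_id in {2} -> phi (id 3, lvl 2), chi (id 4, lvl 2), iota (id 5, lvl 2), omega (id 6, lvl 2).
Iteration 3: lvl < 2 fails for all current rows; recursion stops.
SUM(lvl) = 0 + 1 + 2 + 2 + 2 + 2 = 9.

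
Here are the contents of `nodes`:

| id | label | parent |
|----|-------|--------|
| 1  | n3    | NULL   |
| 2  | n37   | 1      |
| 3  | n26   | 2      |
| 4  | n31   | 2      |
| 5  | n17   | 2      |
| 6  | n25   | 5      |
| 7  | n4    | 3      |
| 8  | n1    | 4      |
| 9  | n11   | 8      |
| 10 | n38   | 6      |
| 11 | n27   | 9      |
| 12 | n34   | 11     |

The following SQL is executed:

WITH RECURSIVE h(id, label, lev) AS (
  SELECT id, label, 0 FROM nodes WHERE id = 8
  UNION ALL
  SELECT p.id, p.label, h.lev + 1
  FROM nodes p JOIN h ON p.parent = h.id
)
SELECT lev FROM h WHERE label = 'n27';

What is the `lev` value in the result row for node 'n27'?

2

Base: id=8 (n1) at lev 0.
Iteration 1: rows with parent in {8} -> n11 (id 9, lev 1).
Iteration 2: rows with parent in {9} -> n27 (id 11, lev 2).
Iteration 3: rows with parent in {11} -> n34 (id 12, lev 3).
Iteration 4: no rows with parent in {12}; recursion stops.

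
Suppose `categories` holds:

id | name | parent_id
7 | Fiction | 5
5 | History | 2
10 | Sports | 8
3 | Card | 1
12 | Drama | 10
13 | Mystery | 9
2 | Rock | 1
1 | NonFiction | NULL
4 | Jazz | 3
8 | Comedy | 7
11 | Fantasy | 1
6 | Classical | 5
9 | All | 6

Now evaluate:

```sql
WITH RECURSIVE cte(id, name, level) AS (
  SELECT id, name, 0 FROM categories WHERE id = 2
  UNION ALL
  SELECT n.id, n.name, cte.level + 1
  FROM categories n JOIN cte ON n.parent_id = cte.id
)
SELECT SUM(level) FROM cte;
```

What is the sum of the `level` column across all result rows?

Base: id=2 (Rock) at level 0.
Iteration 1: rows with parent_id in {2} -> History (id 5, level 1).
Iteration 2: rows with parent_id in {5} -> Classical (id 6, level 2), Fiction (id 7, level 2).
Iteration 3: rows with parent_id in {6,7} -> Comedy (id 8, level 3), All (id 9, level 3).
Iteration 4: rows with parent_id in {8,9} -> Sports (id 10, level 4), Mystery (id 13, level 4).
Iteration 5: rows with parent_id in {10,13} -> Drama (id 12, level 5).
Iteration 6: no rows with parent_id in {12}; recursion stops.
SUM(level) = 0 + 1 + 2 + 2 + 3 + 3 + 4 + 4 + 5 = 24.

24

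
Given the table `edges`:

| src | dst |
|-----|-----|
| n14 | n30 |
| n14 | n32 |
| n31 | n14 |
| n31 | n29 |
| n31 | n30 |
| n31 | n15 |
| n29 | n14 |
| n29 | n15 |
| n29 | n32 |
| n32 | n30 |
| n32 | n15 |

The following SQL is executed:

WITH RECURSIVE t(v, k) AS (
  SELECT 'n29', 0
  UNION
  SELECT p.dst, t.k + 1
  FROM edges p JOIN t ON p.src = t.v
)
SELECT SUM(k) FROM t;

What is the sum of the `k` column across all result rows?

15

Base: (n29, k=0).
Iteration 1: edges from {n29} -> (n14, k=1), (n15, k=1), (n32, k=1).
Iteration 2: edges from {n14,n15,n32} -> (n15, k=2), (n30, k=2), (n32, k=2). [UNION drops 1 duplicate row(s)]
Iteration 3: edges from {n15,n30,n32} -> (n15, k=3), (n30, k=3).
Iteration 4: no outgoing edges from {n15,n30}; recursion stops.
SUM(k) = 0 + 1 + 1 + 1 + 2 + 2 + 2 + 3 + 3 = 15.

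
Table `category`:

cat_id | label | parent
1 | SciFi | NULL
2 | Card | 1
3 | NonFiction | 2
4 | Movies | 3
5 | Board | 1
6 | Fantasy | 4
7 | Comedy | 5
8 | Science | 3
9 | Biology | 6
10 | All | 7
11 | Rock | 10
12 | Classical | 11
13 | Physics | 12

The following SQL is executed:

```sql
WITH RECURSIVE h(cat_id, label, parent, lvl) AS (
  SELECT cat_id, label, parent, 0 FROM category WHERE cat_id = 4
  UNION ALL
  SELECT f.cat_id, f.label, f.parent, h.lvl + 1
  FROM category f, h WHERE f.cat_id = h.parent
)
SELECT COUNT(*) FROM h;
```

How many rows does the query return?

Base: cat_id=4 (Movies), parent=3, lvl 0.
Iteration 1: join on cat_id=3 -> NonFiction (id 3, parent=2, lvl 1).
Iteration 2: join on cat_id=2 -> Card (id 2, parent=1, lvl 2).
Iteration 3: join on cat_id=1 -> SciFi (id 1, parent=NULL, lvl 3).
Iteration 4: parent is NULL; no match; recursion stops.
Total rows emitted: 4.

4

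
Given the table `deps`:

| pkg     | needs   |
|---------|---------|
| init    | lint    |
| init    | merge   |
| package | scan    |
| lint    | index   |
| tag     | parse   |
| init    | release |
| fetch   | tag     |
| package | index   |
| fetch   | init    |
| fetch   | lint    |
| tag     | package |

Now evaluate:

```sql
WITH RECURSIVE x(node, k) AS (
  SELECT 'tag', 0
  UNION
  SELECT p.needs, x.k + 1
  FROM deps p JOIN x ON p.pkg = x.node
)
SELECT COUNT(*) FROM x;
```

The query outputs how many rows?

Base: (tag, k=0).
Iteration 1: edges from {tag} -> (package, k=1), (parse, k=1).
Iteration 2: edges from {package,parse} -> (index, k=2), (scan, k=2).
Iteration 3: no outgoing edges from {index,scan}; recursion stops.
Total rows emitted: 5.

5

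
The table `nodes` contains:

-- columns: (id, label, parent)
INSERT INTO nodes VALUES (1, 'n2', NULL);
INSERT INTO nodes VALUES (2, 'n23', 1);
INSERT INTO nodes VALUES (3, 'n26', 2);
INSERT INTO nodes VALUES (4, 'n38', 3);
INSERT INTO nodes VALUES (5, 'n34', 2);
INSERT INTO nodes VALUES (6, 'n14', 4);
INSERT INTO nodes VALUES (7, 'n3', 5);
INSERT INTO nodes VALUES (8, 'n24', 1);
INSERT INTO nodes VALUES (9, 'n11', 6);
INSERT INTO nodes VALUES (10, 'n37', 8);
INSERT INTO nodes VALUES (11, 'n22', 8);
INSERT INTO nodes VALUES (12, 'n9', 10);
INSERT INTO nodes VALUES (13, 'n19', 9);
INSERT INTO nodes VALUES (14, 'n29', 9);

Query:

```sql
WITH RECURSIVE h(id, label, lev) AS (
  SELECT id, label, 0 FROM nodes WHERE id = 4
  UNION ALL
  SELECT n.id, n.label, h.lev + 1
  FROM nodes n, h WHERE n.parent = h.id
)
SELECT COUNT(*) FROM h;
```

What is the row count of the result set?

Base: id=4 (n38) at lev 0.
Iteration 1: rows with parent in {4} -> n14 (id 6, lev 1).
Iteration 2: rows with parent in {6} -> n11 (id 9, lev 2).
Iteration 3: rows with parent in {9} -> n19 (id 13, lev 3), n29 (id 14, lev 3).
Iteration 4: no rows with parent in {13,14}; recursion stops.
Total rows emitted: 5.

5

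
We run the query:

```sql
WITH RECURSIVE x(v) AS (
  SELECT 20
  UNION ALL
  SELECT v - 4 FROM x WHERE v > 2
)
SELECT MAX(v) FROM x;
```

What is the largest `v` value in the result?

Base: v=20.
Iteration 1: 20 > 2 holds -> v = 20 - 4 = 16.
Iteration 2: 16 > 2 holds -> v = 16 - 4 = 12.
Iteration 3: 12 > 2 holds -> v = 12 - 4 = 8.
Iteration 4: 8 > 2 holds -> v = 8 - 4 = 4.
Iteration 5: 4 > 2 holds -> v = 4 - 4 = 0.
Iteration 6: 0 > 2 fails; recursion stops.
v values: 20, 16, 12, 8, 4, 0; the maximum is 20.

20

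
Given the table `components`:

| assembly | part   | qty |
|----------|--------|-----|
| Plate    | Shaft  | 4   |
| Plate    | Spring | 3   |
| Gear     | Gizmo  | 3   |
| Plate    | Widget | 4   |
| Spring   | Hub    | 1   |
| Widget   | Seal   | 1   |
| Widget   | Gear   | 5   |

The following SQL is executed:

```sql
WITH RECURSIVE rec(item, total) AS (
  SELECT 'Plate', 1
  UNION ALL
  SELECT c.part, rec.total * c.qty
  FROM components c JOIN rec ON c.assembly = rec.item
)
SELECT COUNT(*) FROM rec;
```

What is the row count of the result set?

Base: (Plate, total=1).
Iteration 1: components of {Plate} -> Shaft = 1*4 = 4, Spring = 1*3 = 3, Widget = 1*4 = 4.
Iteration 2: components of {Shaft,Spring,Widget} -> Gear = 4*5 = 20, Hub = 3*1 = 3, Seal = 4*1 = 4.
Iteration 3: components of {Gear,Hub,Seal} -> Gizmo = 20*3 = 60.
Iteration 4: no further components; recursion stops.
Total rows emitted: 8.

8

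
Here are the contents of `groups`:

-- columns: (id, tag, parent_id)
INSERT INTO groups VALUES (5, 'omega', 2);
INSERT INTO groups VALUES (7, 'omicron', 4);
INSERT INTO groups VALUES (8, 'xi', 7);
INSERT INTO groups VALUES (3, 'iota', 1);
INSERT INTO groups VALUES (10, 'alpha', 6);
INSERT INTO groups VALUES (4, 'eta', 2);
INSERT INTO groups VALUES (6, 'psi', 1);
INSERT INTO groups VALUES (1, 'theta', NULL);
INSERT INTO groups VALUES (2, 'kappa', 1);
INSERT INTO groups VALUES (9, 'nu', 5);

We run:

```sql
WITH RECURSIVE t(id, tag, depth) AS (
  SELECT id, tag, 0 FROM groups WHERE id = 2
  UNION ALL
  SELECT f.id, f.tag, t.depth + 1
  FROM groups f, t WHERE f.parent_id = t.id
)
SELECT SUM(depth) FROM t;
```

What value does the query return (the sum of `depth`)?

9

Base: id=2 (kappa) at depth 0.
Iteration 1: rows with parent_id in {2} -> eta (id 4, depth 1), omega (id 5, depth 1).
Iteration 2: rows with parent_id in {4,5} -> omicron (id 7, depth 2), nu (id 9, depth 2).
Iteration 3: rows with parent_id in {7,9} -> xi (id 8, depth 3).
Iteration 4: no rows with parent_id in {8}; recursion stops.
SUM(depth) = 0 + 1 + 1 + 2 + 2 + 3 = 9.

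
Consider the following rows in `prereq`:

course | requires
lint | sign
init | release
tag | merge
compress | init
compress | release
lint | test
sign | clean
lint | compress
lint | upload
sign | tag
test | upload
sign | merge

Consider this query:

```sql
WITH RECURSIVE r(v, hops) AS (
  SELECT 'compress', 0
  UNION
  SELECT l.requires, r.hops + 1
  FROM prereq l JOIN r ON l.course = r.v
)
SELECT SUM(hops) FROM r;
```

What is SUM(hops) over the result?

Base: (compress, hops=0).
Iteration 1: edges from {compress} -> (init, hops=1), (release, hops=1).
Iteration 2: edges from {init,release} -> (release, hops=2).
Iteration 3: no outgoing edges from {release}; recursion stops.
SUM(hops) = 0 + 1 + 1 + 2 = 4.

4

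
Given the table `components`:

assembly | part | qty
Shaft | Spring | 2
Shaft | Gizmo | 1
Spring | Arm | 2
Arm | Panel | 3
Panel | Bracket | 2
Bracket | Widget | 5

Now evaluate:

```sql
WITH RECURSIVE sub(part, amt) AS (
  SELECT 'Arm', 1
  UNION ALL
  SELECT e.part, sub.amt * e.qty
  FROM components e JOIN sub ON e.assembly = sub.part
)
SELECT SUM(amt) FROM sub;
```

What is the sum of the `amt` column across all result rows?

40

Base: (Arm, amt=1).
Iteration 1: components of {Arm} -> Panel = 1*3 = 3.
Iteration 2: components of {Panel} -> Bracket = 3*2 = 6.
Iteration 3: components of {Bracket} -> Widget = 6*5 = 30.
Iteration 4: no further components; recursion stops.
SUM(amt) = 1 + 3 + 6 + 30 = 40.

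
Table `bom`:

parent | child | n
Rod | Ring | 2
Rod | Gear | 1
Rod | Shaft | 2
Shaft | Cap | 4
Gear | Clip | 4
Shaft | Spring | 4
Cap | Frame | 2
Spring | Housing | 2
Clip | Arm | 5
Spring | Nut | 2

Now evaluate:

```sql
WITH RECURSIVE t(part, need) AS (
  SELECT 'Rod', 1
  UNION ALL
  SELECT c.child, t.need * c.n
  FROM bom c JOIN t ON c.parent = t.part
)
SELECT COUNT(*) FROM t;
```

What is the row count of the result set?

11

Base: (Rod, need=1).
Iteration 1: components of {Rod} -> Gear = 1*1 = 1, Ring = 1*2 = 2, Shaft = 1*2 = 2.
Iteration 2: components of {Gear,Ring,Shaft} -> Cap = 2*4 = 8, Clip = 1*4 = 4, Spring = 2*4 = 8.
Iteration 3: components of {Cap,Clip,Spring} -> Arm = 4*5 = 20, Frame = 8*2 = 16, Housing = 8*2 = 16, Nut = 8*2 = 16.
Iteration 4: no further components; recursion stops.
Total rows emitted: 11.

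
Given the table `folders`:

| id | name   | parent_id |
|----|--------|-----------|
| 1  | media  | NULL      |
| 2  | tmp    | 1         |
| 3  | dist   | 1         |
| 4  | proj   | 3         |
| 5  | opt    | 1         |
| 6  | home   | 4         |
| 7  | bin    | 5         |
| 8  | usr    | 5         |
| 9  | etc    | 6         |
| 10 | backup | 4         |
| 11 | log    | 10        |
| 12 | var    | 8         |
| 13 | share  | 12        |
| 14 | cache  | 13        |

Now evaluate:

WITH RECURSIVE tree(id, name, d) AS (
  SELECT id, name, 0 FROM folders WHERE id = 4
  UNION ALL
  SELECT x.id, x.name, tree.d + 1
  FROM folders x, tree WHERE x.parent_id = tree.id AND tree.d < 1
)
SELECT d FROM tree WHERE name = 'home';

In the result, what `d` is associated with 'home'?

1

Base: id=4 (proj) at d 0.
Iteration 1: rows with parent_id in {4} -> home (id 6, d 1), backup (id 10, d 1).
Iteration 2: d < 1 fails for all current rows; recursion stops.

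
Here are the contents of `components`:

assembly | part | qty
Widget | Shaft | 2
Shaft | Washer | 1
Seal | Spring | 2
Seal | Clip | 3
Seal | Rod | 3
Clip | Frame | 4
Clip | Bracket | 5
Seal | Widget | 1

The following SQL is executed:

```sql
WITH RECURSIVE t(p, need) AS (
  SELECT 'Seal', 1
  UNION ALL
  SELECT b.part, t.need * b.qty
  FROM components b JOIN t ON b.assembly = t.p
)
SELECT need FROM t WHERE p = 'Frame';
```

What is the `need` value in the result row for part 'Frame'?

Base: (Seal, need=1).
Iteration 1: components of {Seal} -> Clip = 1*3 = 3, Rod = 1*3 = 3, Spring = 1*2 = 2, Widget = 1*1 = 1.
Iteration 2: components of {Clip,Rod,Spring,Widget} -> Bracket = 3*5 = 15, Frame = 3*4 = 12, Shaft = 1*2 = 2.
Iteration 3: components of {Bracket,Frame,Shaft} -> Washer = 2*1 = 2.
Iteration 4: no further components; recursion stops.

12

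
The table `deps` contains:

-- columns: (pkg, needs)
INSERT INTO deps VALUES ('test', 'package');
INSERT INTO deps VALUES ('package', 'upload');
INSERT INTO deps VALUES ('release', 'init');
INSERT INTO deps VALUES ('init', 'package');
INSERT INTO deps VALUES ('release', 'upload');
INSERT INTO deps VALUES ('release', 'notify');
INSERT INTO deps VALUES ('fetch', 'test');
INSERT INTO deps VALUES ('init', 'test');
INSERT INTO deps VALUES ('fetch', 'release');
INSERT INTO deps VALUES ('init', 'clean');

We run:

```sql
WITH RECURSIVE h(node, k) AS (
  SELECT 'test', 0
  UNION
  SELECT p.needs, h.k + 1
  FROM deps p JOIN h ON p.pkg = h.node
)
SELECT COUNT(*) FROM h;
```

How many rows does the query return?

3

Base: (test, k=0).
Iteration 1: edges from {test} -> (package, k=1).
Iteration 2: edges from {package} -> (upload, k=2).
Iteration 3: no outgoing edges from {upload}; recursion stops.
Total rows emitted: 3.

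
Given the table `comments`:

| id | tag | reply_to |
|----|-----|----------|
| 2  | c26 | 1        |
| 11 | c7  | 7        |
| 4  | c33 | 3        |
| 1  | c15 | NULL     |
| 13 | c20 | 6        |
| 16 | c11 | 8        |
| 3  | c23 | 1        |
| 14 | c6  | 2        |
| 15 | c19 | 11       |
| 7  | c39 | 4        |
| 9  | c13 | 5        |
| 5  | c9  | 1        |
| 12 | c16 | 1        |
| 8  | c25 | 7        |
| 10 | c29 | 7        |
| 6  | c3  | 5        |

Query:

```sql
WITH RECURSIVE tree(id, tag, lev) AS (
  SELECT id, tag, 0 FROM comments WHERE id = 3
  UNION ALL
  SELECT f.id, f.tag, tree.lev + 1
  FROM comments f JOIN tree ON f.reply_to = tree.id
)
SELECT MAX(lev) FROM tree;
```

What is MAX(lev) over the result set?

4

Base: id=3 (c23) at lev 0.
Iteration 1: rows with reply_to in {3} -> c33 (id 4, lev 1).
Iteration 2: rows with reply_to in {4} -> c39 (id 7, lev 2).
Iteration 3: rows with reply_to in {7} -> c25 (id 8, lev 3), c29 (id 10, lev 3), c7 (id 11, lev 3).
Iteration 4: rows with reply_to in {8,10,11} -> c19 (id 15, lev 4), c11 (id 16, lev 4).
Iteration 5: no rows with reply_to in {15,16}; recursion stops.
lev values: 0, 1, 2, 3, 3, 3, 4, 4; the maximum is 4.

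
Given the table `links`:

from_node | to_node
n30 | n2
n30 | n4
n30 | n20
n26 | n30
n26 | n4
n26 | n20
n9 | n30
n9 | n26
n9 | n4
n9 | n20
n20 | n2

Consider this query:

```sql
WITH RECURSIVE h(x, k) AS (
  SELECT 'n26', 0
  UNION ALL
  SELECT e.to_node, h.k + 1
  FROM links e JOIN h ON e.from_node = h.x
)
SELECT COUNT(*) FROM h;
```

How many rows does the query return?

9

Base: (n26, k=0).
Iteration 1: edges from {n26} -> (n20, k=1), (n30, k=1), (n4, k=1).
Iteration 2: edges from {n20,n30,n4} -> (n2, k=2) x2, (n20, k=2), (n4, k=2). [UNION ALL keeps all 4 new rows, including repeats]
Iteration 3: edges from {n2,n20,n4} -> (n2, k=3).
Iteration 4: no outgoing edges from {n2}; recursion stops.
Total rows emitted: 9.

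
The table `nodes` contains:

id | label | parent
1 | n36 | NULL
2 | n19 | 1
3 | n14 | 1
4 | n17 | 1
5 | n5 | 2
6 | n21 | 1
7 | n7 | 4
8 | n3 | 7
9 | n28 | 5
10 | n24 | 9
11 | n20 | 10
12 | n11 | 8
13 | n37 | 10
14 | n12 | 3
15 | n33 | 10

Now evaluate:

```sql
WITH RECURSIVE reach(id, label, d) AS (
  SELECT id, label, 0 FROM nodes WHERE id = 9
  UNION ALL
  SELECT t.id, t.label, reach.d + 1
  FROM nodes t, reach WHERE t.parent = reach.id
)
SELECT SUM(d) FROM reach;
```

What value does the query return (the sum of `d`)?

7

Base: id=9 (n28) at d 0.
Iteration 1: rows with parent in {9} -> n24 (id 10, d 1).
Iteration 2: rows with parent in {10} -> n20 (id 11, d 2), n37 (id 13, d 2), n33 (id 15, d 2).
Iteration 3: no rows with parent in {11,13,15}; recursion stops.
SUM(d) = 0 + 1 + 2 + 2 + 2 = 7.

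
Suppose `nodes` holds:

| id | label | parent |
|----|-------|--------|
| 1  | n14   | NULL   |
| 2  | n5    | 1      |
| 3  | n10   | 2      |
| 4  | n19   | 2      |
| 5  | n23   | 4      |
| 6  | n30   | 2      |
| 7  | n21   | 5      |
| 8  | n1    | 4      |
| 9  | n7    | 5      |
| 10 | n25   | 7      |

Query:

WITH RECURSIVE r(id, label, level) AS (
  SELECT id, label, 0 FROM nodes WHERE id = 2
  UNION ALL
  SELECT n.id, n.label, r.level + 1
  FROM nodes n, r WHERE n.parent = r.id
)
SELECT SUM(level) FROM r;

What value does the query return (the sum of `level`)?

Base: id=2 (n5) at level 0.
Iteration 1: rows with parent in {2} -> n10 (id 3, level 1), n19 (id 4, level 1), n30 (id 6, level 1).
Iteration 2: rows with parent in {3,4,6} -> n23 (id 5, level 2), n1 (id 8, level 2).
Iteration 3: rows with parent in {5,8} -> n21 (id 7, level 3), n7 (id 9, level 3).
Iteration 4: rows with parent in {7,9} -> n25 (id 10, level 4).
Iteration 5: no rows with parent in {10}; recursion stops.
SUM(level) = 0 + 1 + 1 + 1 + 2 + 2 + 3 + 3 + 4 = 17.

17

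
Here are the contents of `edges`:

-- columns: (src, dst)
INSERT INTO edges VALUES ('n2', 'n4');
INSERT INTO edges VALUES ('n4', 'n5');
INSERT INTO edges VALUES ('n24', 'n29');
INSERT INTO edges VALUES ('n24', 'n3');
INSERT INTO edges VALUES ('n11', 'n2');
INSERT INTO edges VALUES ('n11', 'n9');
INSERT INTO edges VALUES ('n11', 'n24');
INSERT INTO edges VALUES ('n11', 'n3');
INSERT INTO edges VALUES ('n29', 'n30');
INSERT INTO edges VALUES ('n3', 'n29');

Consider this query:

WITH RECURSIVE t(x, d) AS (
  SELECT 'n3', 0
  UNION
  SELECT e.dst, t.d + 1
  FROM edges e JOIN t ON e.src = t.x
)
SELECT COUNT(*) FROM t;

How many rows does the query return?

3

Base: (n3, d=0).
Iteration 1: edges from {n3} -> (n29, d=1).
Iteration 2: edges from {n29} -> (n30, d=2).
Iteration 3: no outgoing edges from {n30}; recursion stops.
Total rows emitted: 3.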